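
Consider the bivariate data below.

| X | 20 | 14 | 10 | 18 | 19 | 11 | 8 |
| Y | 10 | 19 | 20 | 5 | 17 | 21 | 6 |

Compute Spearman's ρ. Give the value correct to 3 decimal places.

-0.250

Rank X: 7, 4, 2, 5, 6, 3, 1
Rank Y: 3, 5, 6, 1, 4, 7, 2
d = rank(X) − rank(Y): 4, -1, -4, 4, 2, -4, -1; Σd² = 70
ρ = 1 − 6Σd² / [n(n²−1)] = 1 − 6×70 / (7×48) = 1 − 420/336 ≈ -0.250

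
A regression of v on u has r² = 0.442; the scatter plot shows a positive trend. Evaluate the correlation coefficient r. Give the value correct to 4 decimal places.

|r| = √0.442 = 0.6648
The association is positive, so r = 0.6648.

0.6648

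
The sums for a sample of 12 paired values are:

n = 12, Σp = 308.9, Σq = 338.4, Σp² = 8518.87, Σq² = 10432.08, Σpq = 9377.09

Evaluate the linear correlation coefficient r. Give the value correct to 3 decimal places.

0.938

r = (nΣpq − ΣpΣq) / √[(nΣp² − (Σp)²)(nΣq² − (Σq)²)]
Numerator: 12×9377.09 − 308.9×338.4 = 7993.32
Denominator: √[(102226.44 − 95419.21)(125184.96 − 114514.56)] = √[6807.23 × 10670.4] = 8522.6678
r = 7993.32 / 8522.6678 ≈ 0.938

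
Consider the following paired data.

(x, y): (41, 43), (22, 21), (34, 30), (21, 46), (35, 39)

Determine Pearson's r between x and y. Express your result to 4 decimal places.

n = 5, Σx = 153, Σy = 179, Σx² = 4987, Σy² = 6827, Σxy = 5576
nΣxy − ΣxΣy = 27880 − 27387 = 493
nΣx² − (Σx)² = 24935 − 23409 = 1526; nΣy² − (Σy)² = 34135 − 32041 = 2094
r = 493 / √(1526 × 2094) = 493 / 1787.5805 ≈ 0.2758

0.2758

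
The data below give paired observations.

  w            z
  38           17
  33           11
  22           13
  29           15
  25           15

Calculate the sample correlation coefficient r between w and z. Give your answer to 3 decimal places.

0.304

n = 5, Σw = 147, Σz = 71, Σw² = 4483, Σz² = 1029, Σwz = 2105
nΣwz − ΣwΣz = 10525 − 10437 = 88
nΣw² − (Σw)² = 22415 − 21609 = 806; nΣz² − (Σz)² = 5145 − 5041 = 104
r = 88 / √(806 × 104) = 88 / 289.5237 ≈ 0.304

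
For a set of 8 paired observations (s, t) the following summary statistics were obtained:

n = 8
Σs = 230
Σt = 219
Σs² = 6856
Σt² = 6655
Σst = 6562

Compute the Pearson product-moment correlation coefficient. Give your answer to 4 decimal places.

r = (nΣst − ΣsΣt) / √[(nΣs² − (Σs)²)(nΣt² − (Σt)²)]
Numerator: 8×6562 − 230×219 = 2126
Denominator: √[(54848 − 52900)(53240 − 47961)] = √[1948 × 5279] = 3206.7884
r = 2126 / 3206.7884 ≈ 0.6630

0.6630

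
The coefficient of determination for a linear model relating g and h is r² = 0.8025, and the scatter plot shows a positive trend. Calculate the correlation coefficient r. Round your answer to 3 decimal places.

|r| = √0.8025 = 0.896
The association is positive, so r = 0.896.

0.896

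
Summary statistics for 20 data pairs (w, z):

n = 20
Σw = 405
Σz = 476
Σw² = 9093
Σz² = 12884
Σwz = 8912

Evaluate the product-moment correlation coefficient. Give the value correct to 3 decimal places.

-0.617

r = (nΣwz − ΣwΣz) / √[(nΣw² − (Σw)²)(nΣz² − (Σz)²)]
Numerator: 20×8912 − 405×476 = -14540
Denominator: √[(181860 − 164025)(257680 − 226576)] = √[17835 × 31104] = 23552.9157
r = -14540 / 23552.9157 ≈ -0.617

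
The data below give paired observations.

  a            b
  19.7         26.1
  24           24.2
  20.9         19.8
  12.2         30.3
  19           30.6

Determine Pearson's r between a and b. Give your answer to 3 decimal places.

n = 5, Σa = 95.8, Σb = 131, Σa² = 1910.74, Σb² = 3513.34, Σab = 2459.85
nΣab − ΣaΣb = 12299.25 − 12549.8 = -250.55
nΣa² − (Σa)² = 9553.7 − 9177.64 = 376.06; nΣb² − (Σb)² = 17566.7 − 17161 = 405.7
r = -250.55 / √(376.06 × 405.7) = -250.55 / 390.5990 ≈ -0.641

-0.641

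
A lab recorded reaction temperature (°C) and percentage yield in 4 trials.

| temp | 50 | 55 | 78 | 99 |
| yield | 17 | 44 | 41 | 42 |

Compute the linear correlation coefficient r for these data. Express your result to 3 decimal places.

0.550

n = 4, Σx = 282, Σy = 144, Σx² = 21410, Σy² = 5670, Σxy = 10626
nΣxy − ΣxΣy = 42504 − 40608 = 1896
nΣx² − (Σx)² = 85640 − 79524 = 6116; nΣy² − (Σy)² = 22680 − 20736 = 1944
r = 1896 / √(6116 × 1944) = 1896 / 3448.1160 ≈ 0.550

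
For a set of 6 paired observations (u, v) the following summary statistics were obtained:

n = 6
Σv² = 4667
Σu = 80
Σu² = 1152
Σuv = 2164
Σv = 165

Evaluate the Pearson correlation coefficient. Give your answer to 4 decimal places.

-0.3425

r = (nΣuv − ΣuΣv) / √[(nΣu² − (Σu)²)(nΣv² − (Σv)²)]
Numerator: 6×2164 − 80×165 = -216
Denominator: √[(6912 − 6400)(28002 − 27225)] = √[512 × 777] = 630.7329
r = -216 / 630.7329 ≈ -0.3425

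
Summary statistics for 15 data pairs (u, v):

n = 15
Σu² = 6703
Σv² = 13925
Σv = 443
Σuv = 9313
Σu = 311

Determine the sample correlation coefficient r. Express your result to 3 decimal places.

0.277

r = (nΣuv − ΣuΣv) / √[(nΣu² − (Σu)²)(nΣv² − (Σv)²)]
Numerator: 15×9313 − 311×443 = 1922
Denominator: √[(100545 − 96721)(208875 − 196249)] = √[3824 × 12626] = 6948.5124
r = 1922 / 6948.5124 ≈ 0.277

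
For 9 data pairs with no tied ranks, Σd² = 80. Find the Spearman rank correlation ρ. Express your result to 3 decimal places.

0.333

ρ = 1 − 6Σd² / [n(n²−1)] = 1 − 6×80 / (9×80)
  = 1 − 480/720 = 1 − 0.6667 ≈ 0.333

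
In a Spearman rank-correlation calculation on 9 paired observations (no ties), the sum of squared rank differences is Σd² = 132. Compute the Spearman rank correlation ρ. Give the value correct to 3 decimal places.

-0.100

ρ = 1 − 6Σd² / [n(n²−1)] = 1 − 6×132 / (9×80)
  = 1 − 792/720 = 1 − 1.1000 ≈ -0.100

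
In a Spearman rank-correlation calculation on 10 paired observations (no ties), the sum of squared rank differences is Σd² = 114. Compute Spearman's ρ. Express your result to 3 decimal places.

0.309

ρ = 1 − 6Σd² / [n(n²−1)] = 1 − 6×114 / (10×99)
  = 1 − 684/990 = 1 − 0.6909 ≈ 0.309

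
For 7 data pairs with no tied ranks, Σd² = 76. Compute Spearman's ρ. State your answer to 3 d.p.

ρ = 1 − 6Σd² / [n(n²−1)] = 1 − 6×76 / (7×48)
  = 1 − 456/336 = 1 − 1.3571 ≈ -0.357

-0.357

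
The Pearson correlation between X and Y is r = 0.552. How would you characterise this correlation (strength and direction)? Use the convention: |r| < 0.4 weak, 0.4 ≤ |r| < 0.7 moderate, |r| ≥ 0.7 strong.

moderate positive

r = 0.552 > 0 so the relationship is positive.
|r| = 0.552, which falls in the moderate range.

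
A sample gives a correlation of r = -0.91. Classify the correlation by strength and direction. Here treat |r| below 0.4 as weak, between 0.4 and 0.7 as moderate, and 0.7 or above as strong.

r = -0.91 < 0 so the relationship is negative.
|r| = 0.91, which falls in the strong range.

strong negative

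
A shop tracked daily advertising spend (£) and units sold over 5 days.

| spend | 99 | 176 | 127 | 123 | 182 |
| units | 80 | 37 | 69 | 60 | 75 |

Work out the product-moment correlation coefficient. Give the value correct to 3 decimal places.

n = 5, Σx = 707, Σy = 321, Σx² = 105159, Σy² = 21755, Σxy = 44225
nΣxy − ΣxΣy = 221125 − 226947 = -5822
nΣx² − (Σx)² = 525795 − 499849 = 25946; nΣy² − (Σy)² = 108775 − 103041 = 5734
r = -5822 / √(25946 × 5734) = -5822 / 12197.3097 ≈ -0.477

-0.477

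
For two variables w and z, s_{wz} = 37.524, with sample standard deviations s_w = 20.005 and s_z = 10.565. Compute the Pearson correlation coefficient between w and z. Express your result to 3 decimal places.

0.178

r = Cov(w,z) / (s_w · s_z) = 37.524 / (20.005 × 10.565)
  = 37.524 / 211.3528 ≈ 0.178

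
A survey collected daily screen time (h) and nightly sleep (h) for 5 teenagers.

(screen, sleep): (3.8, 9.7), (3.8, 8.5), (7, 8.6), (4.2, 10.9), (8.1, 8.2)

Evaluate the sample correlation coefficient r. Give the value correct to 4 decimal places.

n = 5, Σx = 26.9, Σy = 45.9, Σx² = 161.13, Σy² = 426.35, Σxy = 241.56
nΣxy − ΣxΣy = 1207.8 − 1234.71 = -26.91
nΣx² − (Σx)² = 805.65 − 723.61 = 82.04; nΣy² − (Σy)² = 2131.75 − 2106.81 = 24.94
r = -26.91 / √(82.04 × 24.94) = -26.91 / 45.2336 ≈ -0.5949

-0.5949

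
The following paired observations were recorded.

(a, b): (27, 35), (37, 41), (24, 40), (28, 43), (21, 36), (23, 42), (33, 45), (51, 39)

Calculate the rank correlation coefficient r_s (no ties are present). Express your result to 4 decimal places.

Rank a: 4, 7, 3, 5, 1, 2, 6, 8
Rank b: 1, 5, 4, 7, 2, 6, 8, 3
d = rank(a) − rank(b): 3, 2, -1, -2, -1, -4, -2, 5; Σd² = 64
ρ = 1 − 6Σd² / [n(n²−1)] = 1 − 6×64 / (8×63) = 1 − 384/504 ≈ 0.2381

0.2381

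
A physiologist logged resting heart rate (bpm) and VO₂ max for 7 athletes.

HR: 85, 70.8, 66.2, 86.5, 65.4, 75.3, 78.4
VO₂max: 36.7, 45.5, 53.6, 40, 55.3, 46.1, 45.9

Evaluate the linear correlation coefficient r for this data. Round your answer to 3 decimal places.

n = 7, Σx = 527.6, Σy = 323.1, Σx² = 40196.14, Σy² = 15180.21, Σxy = 24035.73
nΣxy − ΣxΣy = 168250.11 − 170467.56 = -2217.45
nΣx² − (Σx)² = 281372.98 − 278361.76 = 3011.22; nΣy² − (Σy)² = 106261.47 − 104393.61 = 1867.86
r = -2217.45 / √(3011.22 × 1867.86) = -2217.45 / 2371.6107 ≈ -0.935

-0.935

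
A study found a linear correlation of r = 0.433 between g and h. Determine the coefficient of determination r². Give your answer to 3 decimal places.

r² = (0.433)² = 0.187

0.187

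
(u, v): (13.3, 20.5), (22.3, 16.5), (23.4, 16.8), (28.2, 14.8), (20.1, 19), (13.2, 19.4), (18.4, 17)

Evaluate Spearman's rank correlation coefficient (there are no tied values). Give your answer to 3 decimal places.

Rank u: 2, 5, 6, 7, 4, 1, 3
Rank v: 7, 2, 3, 1, 5, 6, 4
d = rank(u) − rank(v): -5, 3, 3, 6, -1, -5, -1; Σd² = 106
ρ = 1 − 6Σd² / [n(n²−1)] = 1 − 6×106 / (7×48) = 1 − 636/336 ≈ -0.893

-0.893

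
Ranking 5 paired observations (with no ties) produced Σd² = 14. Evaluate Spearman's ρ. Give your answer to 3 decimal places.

0.300

ρ = 1 − 6Σd² / [n(n²−1)] = 1 − 6×14 / (5×24)
  = 1 − 84/120 = 1 − 0.7000 ≈ 0.300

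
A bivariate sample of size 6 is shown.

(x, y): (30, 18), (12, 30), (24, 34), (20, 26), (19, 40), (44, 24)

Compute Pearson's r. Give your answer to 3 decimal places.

n = 6, Σx = 149, Σy = 172, Σx² = 4317, Σy² = 5232, Σxy = 4052
nΣxy − ΣxΣy = 24312 − 25628 = -1316
nΣx² − (Σx)² = 25902 − 22201 = 3701; nΣy² − (Σy)² = 31392 − 29584 = 1808
r = -1316 / √(3701 × 1808) = -1316 / 2586.7756 ≈ -0.509

-0.509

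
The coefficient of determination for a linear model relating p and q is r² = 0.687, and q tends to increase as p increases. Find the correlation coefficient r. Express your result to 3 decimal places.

0.829

|r| = √0.687 = 0.829
The association is positive, so r = 0.829.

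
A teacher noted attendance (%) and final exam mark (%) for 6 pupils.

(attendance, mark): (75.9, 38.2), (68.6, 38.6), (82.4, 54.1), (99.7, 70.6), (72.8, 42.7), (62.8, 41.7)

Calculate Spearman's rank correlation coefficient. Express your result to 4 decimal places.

0.6000

Rank attendance: 4, 2, 5, 6, 3, 1
Rank mark: 1, 2, 5, 6, 4, 3
d = rank(attendance) − rank(mark): 3, 0, 0, 0, -1, -2; Σd² = 14
ρ = 1 − 6Σd² / [n(n²−1)] = 1 − 6×14 / (6×35) = 1 − 84/210 ≈ 0.6000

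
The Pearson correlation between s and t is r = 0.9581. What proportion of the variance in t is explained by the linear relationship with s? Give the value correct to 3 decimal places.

0.918

r² = (0.9581)² = 0.918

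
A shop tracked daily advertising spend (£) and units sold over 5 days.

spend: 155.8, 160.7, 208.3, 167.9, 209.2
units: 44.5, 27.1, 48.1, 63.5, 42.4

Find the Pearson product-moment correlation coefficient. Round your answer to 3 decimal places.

n = 5, Σx = 901.9, Σy = 225.6, Σx² = 165442.07, Σy² = 10858.28, Σxy = 40839.03
nΣxy − ΣxΣy = 204195.15 − 203468.64 = 726.51
nΣx² − (Σx)² = 827210.35 − 813423.61 = 13786.74; nΣy² − (Σy)² = 54291.4 − 50895.36 = 3396.04
r = 726.51 / √(13786.74 × 3396.04) = 726.51 / 6842.5376 ≈ 0.106

0.106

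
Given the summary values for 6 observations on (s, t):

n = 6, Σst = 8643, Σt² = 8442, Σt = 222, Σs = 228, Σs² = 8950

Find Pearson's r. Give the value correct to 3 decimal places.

0.811

r = (nΣst − ΣsΣt) / √[(nΣs² − (Σs)²)(nΣt² − (Σt)²)]
Numerator: 6×8643 − 228×222 = 1242
Denominator: √[(53700 − 51984)(50652 − 49284)] = √[1716 × 1368] = 1532.1514
r = 1242 / 1532.1514 ≈ 0.811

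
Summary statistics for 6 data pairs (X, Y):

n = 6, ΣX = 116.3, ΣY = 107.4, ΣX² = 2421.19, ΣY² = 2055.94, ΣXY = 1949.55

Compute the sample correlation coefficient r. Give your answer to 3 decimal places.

r = (nΣXY − ΣXΣY) / √[(nΣX² − (ΣX)²)(nΣY² − (ΣY)²)]
Numerator: 6×1949.55 − 116.3×107.4 = -793.32
Denominator: √[(14527.14 − 13525.69)(12335.64 − 11534.76)] = √[1001.45 × 800.88] = 895.5676
r = -793.32 / 895.5676 ≈ -0.886

-0.886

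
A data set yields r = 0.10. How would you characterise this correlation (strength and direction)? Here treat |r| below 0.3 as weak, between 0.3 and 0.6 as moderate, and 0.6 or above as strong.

r = 0.10 > 0 so the relationship is positive.
|r| = 0.10, which falls in the weak range.

weak positive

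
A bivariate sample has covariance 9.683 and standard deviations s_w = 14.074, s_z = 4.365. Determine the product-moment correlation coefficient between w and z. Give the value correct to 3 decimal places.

0.158

r = Cov(w,z) / (s_w · s_z) = 9.683 / (14.074 × 4.365)
  = 9.683 / 61.4330 ≈ 0.158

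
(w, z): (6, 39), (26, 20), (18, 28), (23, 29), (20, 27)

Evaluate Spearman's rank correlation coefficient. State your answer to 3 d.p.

Rank w: 1, 5, 2, 4, 3
Rank z: 5, 1, 3, 4, 2
d = rank(w) − rank(z): -4, 4, -1, 0, 1; Σd² = 34
ρ = 1 − 6Σd² / [n(n²−1)] = 1 − 6×34 / (5×24) = 1 − 204/120 ≈ -0.700

-0.700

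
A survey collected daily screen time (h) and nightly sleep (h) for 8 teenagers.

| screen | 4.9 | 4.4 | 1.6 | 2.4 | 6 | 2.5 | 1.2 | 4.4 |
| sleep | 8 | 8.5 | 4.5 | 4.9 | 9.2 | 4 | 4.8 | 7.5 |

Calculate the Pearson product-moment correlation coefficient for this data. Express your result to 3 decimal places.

0.935

n = 8, Σx = 27.4, Σy = 51.4, Σx² = 114.74, Σy² = 360.44, Σxy = 199.52
nΣxy − ΣxΣy = 1596.16 − 1408.36 = 187.8
nΣx² − (Σx)² = 917.92 − 750.76 = 167.16; nΣy² − (Σy)² = 2883.52 − 2641.96 = 241.56
r = 187.8 / √(167.16 × 241.56) = 187.8 / 200.9457 ≈ 0.935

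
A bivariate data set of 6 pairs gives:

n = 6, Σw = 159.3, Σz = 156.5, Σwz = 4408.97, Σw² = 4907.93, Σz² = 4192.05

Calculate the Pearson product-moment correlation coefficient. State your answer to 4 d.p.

r = (nΣwz − ΣwΣz) / √[(nΣw² − (Σw)²)(nΣz² − (Σz)²)]
Numerator: 6×4408.97 − 159.3×156.5 = 1523.37
Denominator: √[(29447.58 − 25376.49)(25152.3 − 24492.25)] = √[4071.09 × 660.05] = 1639.2446
r = 1523.37 / 1639.2446 ≈ 0.9293

0.9293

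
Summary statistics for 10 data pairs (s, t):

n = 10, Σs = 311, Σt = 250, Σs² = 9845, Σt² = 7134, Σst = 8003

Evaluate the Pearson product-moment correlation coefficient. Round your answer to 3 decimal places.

r = (nΣst − ΣsΣt) / √[(nΣs² − (Σs)²)(nΣt² − (Σt)²)]
Numerator: 10×8003 − 311×250 = 2280
Denominator: √[(98450 − 96721)(71340 − 62500)] = √[1729 × 8840] = 3909.5217
r = 2280 / 3909.5217 ≈ 0.583

0.583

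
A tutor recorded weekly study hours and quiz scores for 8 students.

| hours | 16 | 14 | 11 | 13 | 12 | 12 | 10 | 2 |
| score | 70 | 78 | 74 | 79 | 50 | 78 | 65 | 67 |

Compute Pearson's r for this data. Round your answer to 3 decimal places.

n = 8, Σx = 90, Σy = 561, Σx² = 1134, Σy² = 39999, Σxy = 6373
nΣxy − ΣxΣy = 50984 − 50490 = 494
nΣx² − (Σx)² = 9072 − 8100 = 972; nΣy² − (Σy)² = 319992 − 314721 = 5271
r = 494 / √(972 × 5271) = 494 / 2263.4955 ≈ 0.218

0.218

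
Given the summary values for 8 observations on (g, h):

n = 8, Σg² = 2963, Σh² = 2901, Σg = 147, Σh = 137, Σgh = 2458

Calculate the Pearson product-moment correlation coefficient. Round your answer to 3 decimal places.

-0.156

r = (nΣgh − ΣgΣh) / √[(nΣg² − (Σg)²)(nΣh² − (Σh)²)]
Numerator: 8×2458 − 147×137 = -475
Denominator: √[(23704 − 21609)(23208 − 18769)] = √[2095 × 4439] = 3049.5418
r = -475 / 3049.5418 ≈ -0.156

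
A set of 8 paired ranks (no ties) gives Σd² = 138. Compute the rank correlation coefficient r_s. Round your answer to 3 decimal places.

ρ = 1 − 6Σd² / [n(n²−1)] = 1 − 6×138 / (8×63)
  = 1 − 828/504 = 1 − 1.6429 ≈ -0.643

-0.643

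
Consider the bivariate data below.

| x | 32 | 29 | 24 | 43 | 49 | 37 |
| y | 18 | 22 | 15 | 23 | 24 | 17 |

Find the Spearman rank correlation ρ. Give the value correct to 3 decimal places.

0.771

Rank x: 3, 2, 1, 5, 6, 4
Rank y: 3, 4, 1, 5, 6, 2
d = rank(x) − rank(y): 0, -2, 0, 0, 0, 2; Σd² = 8
ρ = 1 − 6Σd² / [n(n²−1)] = 1 − 6×8 / (6×35) = 1 − 48/210 ≈ 0.771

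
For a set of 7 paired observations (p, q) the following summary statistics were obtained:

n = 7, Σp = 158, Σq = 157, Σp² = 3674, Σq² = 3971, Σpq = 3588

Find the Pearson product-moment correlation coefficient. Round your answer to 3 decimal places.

0.201

r = (nΣpq − ΣpΣq) / √[(nΣp² − (Σp)²)(nΣq² − (Σq)²)]
Numerator: 7×3588 − 158×157 = 310
Denominator: √[(25718 − 24964)(27797 − 24649)] = √[754 × 3148] = 1540.6466
r = 310 / 1540.6466 ≈ 0.201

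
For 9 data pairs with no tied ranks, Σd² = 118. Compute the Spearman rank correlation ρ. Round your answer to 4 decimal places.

0.0167

ρ = 1 − 6Σd² / [n(n²−1)] = 1 − 6×118 / (9×80)
  = 1 − 708/720 = 1 − 0.98333 ≈ 0.0167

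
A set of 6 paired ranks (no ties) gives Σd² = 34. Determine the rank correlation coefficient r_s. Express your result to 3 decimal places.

0.029

ρ = 1 − 6Σd² / [n(n²−1)] = 1 − 6×34 / (6×35)
  = 1 − 204/210 = 1 − 0.9714 ≈ 0.029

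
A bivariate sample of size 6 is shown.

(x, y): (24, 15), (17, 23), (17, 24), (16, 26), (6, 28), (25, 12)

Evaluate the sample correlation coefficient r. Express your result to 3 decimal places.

-0.904

n = 6, Σx = 105, Σy = 128, Σx² = 2071, Σy² = 2934, Σxy = 2043
nΣxy − ΣxΣy = 12258 − 13440 = -1182
nΣx² − (Σx)² = 12426 − 11025 = 1401; nΣy² − (Σy)² = 17604 − 16384 = 1220
r = -1182 / √(1401 × 1220) = -1182 / 1307.3714 ≈ -0.904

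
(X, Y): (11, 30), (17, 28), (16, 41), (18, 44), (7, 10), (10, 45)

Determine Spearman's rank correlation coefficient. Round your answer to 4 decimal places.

0.2571

Rank X: 3, 5, 4, 6, 1, 2
Rank Y: 3, 2, 4, 5, 1, 6
d = rank(X) − rank(Y): 0, 3, 0, 1, 0, -4; Σd² = 26
ρ = 1 − 6Σd² / [n(n²−1)] = 1 − 6×26 / (6×35) = 1 − 156/210 ≈ 0.2571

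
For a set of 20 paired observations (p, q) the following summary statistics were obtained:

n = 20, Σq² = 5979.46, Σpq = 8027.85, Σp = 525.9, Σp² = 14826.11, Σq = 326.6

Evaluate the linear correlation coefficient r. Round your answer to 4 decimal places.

r = (nΣpq − ΣpΣq) / √[(nΣp² − (Σp)²)(nΣq² − (Σq)²)]
Numerator: 20×8027.85 − 525.9×326.6 = -11201.94
Denominator: √[(296522.2 − 276570.81)(119589.2 − 106667.56)] = √[19951.39 × 12921.64] = 16056.2972
r = -11201.94 / 16056.2972 ≈ -0.6977

-0.6977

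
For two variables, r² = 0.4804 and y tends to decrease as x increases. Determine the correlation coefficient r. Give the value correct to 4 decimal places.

-0.6931

|r| = √0.4804 = 0.6931
The association is negative, so r = −0.6931.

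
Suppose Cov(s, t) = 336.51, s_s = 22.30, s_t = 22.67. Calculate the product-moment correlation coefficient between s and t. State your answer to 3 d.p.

0.666

r = Cov(s,t) / (s_s · s_t) = 336.51 / (22.30 × 22.67)
  = 336.51 / 505.5410 ≈ 0.666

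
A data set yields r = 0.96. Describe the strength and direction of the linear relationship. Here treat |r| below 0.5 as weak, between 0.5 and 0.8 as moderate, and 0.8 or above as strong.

strong positive

r = 0.96 > 0 so the relationship is positive.
|r| = 0.96, which falls in the strong range.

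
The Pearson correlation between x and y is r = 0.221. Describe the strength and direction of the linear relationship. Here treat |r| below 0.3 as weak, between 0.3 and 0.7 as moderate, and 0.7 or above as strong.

weak positive

r = 0.221 > 0 so the relationship is positive.
|r| = 0.221, which falls in the weak range.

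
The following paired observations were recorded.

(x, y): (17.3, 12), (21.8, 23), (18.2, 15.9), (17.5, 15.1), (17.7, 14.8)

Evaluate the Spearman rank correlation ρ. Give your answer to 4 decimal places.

Rank x: 1, 5, 4, 2, 3
Rank y: 1, 5, 4, 3, 2
d = rank(x) − rank(y): 0, 0, 0, -1, 1; Σd² = 2
ρ = 1 − 6Σd² / [n(n²−1)] = 1 − 6×2 / (5×24) = 1 − 12/120 ≈ 0.9000

0.9000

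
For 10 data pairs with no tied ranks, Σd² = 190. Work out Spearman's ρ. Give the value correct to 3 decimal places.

-0.152

ρ = 1 − 6Σd² / [n(n²−1)] = 1 − 6×190 / (10×99)
  = 1 − 1140/990 = 1 − 1.1515 ≈ -0.152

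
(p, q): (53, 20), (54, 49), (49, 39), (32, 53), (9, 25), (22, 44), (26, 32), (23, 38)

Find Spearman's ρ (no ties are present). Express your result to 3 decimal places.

Rank p: 7, 8, 6, 5, 1, 2, 4, 3
Rank q: 1, 7, 5, 8, 2, 6, 3, 4
d = rank(p) − rank(q): 6, 1, 1, -3, -1, -4, 1, -1; Σd² = 66
ρ = 1 − 6Σd² / [n(n²−1)] = 1 − 6×66 / (8×63) = 1 − 396/504 ≈ 0.214

0.214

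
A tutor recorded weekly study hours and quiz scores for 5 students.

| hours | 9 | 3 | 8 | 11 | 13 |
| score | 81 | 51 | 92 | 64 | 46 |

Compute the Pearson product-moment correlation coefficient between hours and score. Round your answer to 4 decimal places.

n = 5, Σx = 44, Σy = 334, Σx² = 444, Σy² = 23838, Σxy = 2920
nΣxy − ΣxΣy = 14600 − 14696 = -96
nΣx² − (Σx)² = 2220 − 1936 = 284; nΣy² − (Σy)² = 119190 − 111556 = 7634
r = -96 / √(284 × 7634) = -96 / 1472.4320 ≈ -0.0652

-0.0652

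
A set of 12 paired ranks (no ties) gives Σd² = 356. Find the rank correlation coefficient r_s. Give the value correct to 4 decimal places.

-0.2448

ρ = 1 − 6Σd² / [n(n²−1)] = 1 − 6×356 / (12×143)
  = 1 − 2136/1716 = 1 − 1.24476 ≈ -0.2448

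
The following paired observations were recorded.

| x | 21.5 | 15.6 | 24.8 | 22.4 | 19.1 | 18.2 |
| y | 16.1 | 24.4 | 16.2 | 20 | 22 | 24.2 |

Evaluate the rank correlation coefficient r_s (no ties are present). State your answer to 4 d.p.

Rank x: 4, 1, 6, 5, 3, 2
Rank y: 1, 6, 2, 3, 4, 5
d = rank(x) − rank(y): 3, -5, 4, 2, -1, -3; Σd² = 64
ρ = 1 − 6Σd² / [n(n²−1)] = 1 − 6×64 / (6×35) = 1 − 384/210 ≈ -0.8286

-0.8286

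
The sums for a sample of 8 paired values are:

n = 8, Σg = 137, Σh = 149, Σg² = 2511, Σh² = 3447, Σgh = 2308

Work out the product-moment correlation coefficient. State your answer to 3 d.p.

-0.732

r = (nΣgh − ΣgΣh) / √[(nΣg² − (Σg)²)(nΣh² − (Σh)²)]
Numerator: 8×2308 − 137×149 = -1949
Denominator: √[(20088 − 18769)(27576 − 22201)] = √[1319 × 5375] = 2662.6350
r = -1949 / 2662.6350 ≈ -0.732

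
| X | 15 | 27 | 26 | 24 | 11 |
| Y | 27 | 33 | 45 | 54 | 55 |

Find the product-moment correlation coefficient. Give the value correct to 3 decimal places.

-0.116

n = 5, ΣX = 103, ΣY = 214, ΣX² = 2327, ΣY² = 9784, ΣXY = 4367
nΣXY − ΣXΣY = 21835 − 22042 = -207
nΣX² − (ΣX)² = 11635 − 10609 = 1026; nΣY² − (ΣY)² = 48920 − 45796 = 3124
r = -207 / √(1026 × 3124) = -207 / 1790.3139 ≈ -0.116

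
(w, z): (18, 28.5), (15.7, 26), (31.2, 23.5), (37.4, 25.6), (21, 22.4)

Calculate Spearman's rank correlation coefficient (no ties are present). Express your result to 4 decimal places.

Rank w: 2, 1, 4, 5, 3
Rank z: 5, 4, 2, 3, 1
d = rank(w) − rank(z): -3, -3, 2, 2, 2; Σd² = 30
ρ = 1 − 6Σd² / [n(n²−1)] = 1 − 6×30 / (5×24) = 1 − 180/120 ≈ -0.5000

-0.5000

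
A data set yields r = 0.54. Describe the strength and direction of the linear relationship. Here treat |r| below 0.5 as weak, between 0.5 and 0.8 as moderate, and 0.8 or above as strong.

moderate positive

r = 0.54 > 0 so the relationship is positive.
|r| = 0.54, which falls in the moderate range.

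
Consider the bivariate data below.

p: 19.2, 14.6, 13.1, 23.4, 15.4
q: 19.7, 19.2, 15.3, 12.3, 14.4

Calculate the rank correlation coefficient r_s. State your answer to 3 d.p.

Rank p: 4, 2, 1, 5, 3
Rank q: 5, 4, 3, 1, 2
d = rank(p) − rank(q): -1, -2, -2, 4, 1; Σd² = 26
ρ = 1 − 6Σd² / [n(n²−1)] = 1 − 6×26 / (5×24) = 1 − 156/120 ≈ -0.300

-0.300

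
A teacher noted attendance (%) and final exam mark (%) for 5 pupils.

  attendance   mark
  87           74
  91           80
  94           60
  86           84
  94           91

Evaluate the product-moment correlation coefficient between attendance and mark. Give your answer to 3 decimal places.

-0.167

n = 5, Σx = 452, Σy = 389, Σx² = 40918, Σy² = 30813, Σxy = 35136
nΣxy − ΣxΣy = 175680 − 175828 = -148
nΣx² − (Σx)² = 204590 − 204304 = 286; nΣy² − (Σy)² = 154065 − 151321 = 2744
r = -148 / √(286 × 2744) = -148 / 885.8804 ≈ -0.167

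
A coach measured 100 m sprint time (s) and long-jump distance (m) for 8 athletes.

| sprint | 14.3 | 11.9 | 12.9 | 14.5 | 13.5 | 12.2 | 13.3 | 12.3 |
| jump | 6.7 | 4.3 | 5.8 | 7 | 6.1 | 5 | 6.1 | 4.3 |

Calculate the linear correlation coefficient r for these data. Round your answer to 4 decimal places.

n = 8, Σx = 104.9, Σy = 45.3, Σx² = 1382.03, Σy² = 263.93, Σxy = 600.67
nΣxy − ΣxΣy = 4805.36 − 4751.97 = 53.39
nΣx² − (Σx)² = 11056.24 − 11004.01 = 52.23; nΣy² − (Σy)² = 2111.44 − 2052.09 = 59.35
r = 53.39 / √(52.23 × 59.35) = 53.39 / 55.6763 ≈ 0.9589

0.9589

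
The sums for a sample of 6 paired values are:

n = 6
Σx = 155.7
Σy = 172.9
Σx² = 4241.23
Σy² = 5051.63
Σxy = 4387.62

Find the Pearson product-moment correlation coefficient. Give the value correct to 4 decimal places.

-0.8408

r = (nΣxy − ΣxΣy) / √[(nΣx² − (Σx)²)(nΣy² − (Σy)²)]
Numerator: 6×4387.62 − 155.7×172.9 = -594.81
Denominator: √[(25447.38 − 24242.49)(30309.78 − 29894.41)] = √[1204.89 × 415.37] = 707.4427
r = -594.81 / 707.4427 ≈ -0.8408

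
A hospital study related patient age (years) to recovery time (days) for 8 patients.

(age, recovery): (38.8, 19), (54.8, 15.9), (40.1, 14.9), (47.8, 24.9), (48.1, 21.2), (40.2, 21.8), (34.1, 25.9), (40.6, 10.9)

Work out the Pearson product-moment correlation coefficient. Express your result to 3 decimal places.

n = 8, Σx = 344.5, Σy = 154.5, Σx² = 15142.15, Σy² = 3170.13, Σxy = 6618.04
nΣxy − ΣxΣy = 52944.32 − 53225.25 = -280.93
nΣx² − (Σx)² = 121137.2 − 118680.25 = 2456.95; nΣy² − (Σy)² = 25361.04 − 23870.25 = 1490.79
r = -280.93 / √(2456.95 × 1490.79) = -280.93 / 1913.8434 ≈ -0.147

-0.147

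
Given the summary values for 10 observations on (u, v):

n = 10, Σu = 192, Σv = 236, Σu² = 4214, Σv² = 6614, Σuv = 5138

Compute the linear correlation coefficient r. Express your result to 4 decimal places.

r = (nΣuv − ΣuΣv) / √[(nΣu² − (Σu)²)(nΣv² − (Σv)²)]
Numerator: 10×5138 − 192×236 = 6068
Denominator: √[(42140 − 36864)(66140 − 55696)] = √[5276 × 10444] = 7423.1088
r = 6068 / 7423.1088 ≈ 0.8174

0.8174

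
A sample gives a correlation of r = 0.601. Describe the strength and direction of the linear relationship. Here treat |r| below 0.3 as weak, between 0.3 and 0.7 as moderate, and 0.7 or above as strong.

moderate positive

r = 0.601 > 0 so the relationship is positive.
|r| = 0.601, which falls in the moderate range.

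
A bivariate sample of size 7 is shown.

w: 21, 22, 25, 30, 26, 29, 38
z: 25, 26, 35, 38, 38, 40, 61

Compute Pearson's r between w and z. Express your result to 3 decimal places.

n = 7, Σw = 191, Σz = 263, Σw² = 5411, Σz² = 10735, Σwz = 7578
nΣwz − ΣwΣz = 53046 − 50233 = 2813
nΣw² − (Σw)² = 37877 − 36481 = 1396; nΣz² − (Σz)² = 75145 − 69169 = 5976
r = 2813 / √(1396 × 5976) = 2813 / 2888.3379 ≈ 0.974

0.974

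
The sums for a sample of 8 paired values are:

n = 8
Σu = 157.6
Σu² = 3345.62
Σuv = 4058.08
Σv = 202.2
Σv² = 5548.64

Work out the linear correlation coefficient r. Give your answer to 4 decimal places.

0.2301

r = (nΣuv − ΣuΣv) / √[(nΣu² − (Σu)²)(nΣv² − (Σv)²)]
Numerator: 8×4058.08 − 157.6×202.2 = 597.92
Denominator: √[(26764.96 − 24837.76)(44389.12 − 40884.84)] = √[1927.2 × 3504.28] = 2598.7398
r = 597.92 / 2598.7398 ≈ 0.2301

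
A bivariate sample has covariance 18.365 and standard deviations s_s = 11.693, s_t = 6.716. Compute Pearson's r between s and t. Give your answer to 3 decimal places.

0.234

r = Cov(s,t) / (s_s · s_t) = 18.365 / (11.693 × 6.716)
  = 18.365 / 78.5302 ≈ 0.234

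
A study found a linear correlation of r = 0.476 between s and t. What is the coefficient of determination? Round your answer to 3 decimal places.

r² = (0.476)² = 0.227

0.227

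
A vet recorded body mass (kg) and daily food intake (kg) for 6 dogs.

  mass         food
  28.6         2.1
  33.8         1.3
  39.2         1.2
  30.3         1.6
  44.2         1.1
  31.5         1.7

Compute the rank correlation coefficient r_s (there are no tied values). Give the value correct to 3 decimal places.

-0.943

Rank mass: 1, 4, 5, 2, 6, 3
Rank food: 6, 3, 2, 4, 1, 5
d = rank(mass) − rank(food): -5, 1, 3, -2, 5, -2; Σd² = 68
ρ = 1 − 6Σd² / [n(n²−1)] = 1 − 6×68 / (6×35) = 1 − 408/210 ≈ -0.943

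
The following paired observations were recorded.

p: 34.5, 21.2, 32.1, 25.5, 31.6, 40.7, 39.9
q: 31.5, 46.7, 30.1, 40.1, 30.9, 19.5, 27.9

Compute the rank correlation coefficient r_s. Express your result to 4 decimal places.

-0.8929

Rank p: 5, 1, 4, 2, 3, 7, 6
Rank q: 5, 7, 3, 6, 4, 1, 2
d = rank(p) − rank(q): 0, -6, 1, -4, -1, 6, 4; Σd² = 106
ρ = 1 − 6Σd² / [n(n²−1)] = 1 − 6×106 / (7×48) = 1 − 636/336 ≈ -0.8929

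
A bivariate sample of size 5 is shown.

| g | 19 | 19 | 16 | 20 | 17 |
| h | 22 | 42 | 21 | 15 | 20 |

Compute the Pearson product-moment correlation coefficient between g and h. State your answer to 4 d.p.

0.1169

n = 5, Σg = 91, Σh = 120, Σg² = 1667, Σh² = 3314, Σgh = 2192
nΣgh − ΣgΣh = 10960 − 10920 = 40
nΣg² − (Σg)² = 8335 − 8281 = 54; nΣh² − (Σh)² = 16570 − 14400 = 2170
r = 40 / √(54 × 2170) = 40 / 342.3156 ≈ 0.1169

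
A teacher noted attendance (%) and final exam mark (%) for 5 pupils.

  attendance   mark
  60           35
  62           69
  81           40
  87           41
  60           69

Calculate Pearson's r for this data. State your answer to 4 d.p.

n = 5, Σx = 350, Σy = 254, Σx² = 25174, Σy² = 14028, Σxy = 17325
nΣxy − ΣxΣy = 86625 − 88900 = -2275
nΣx² − (Σx)² = 125870 − 122500 = 3370; nΣy² − (Σy)² = 70140 − 64516 = 5624
r = -2275 / √(3370 × 5624) = -2275 / 4353.4906 ≈ -0.5226

-0.5226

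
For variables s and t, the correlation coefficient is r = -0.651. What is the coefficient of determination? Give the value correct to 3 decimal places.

0.424

r² = (-0.651)² = 0.424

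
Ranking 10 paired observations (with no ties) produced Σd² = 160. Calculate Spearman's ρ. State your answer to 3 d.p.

ρ = 1 − 6Σd² / [n(n²−1)] = 1 − 6×160 / (10×99)
  = 1 − 960/990 = 1 − 0.9697 ≈ 0.030

0.030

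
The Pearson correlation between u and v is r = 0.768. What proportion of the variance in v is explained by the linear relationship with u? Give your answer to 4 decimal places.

r² = (0.768)² = 0.5898

0.5898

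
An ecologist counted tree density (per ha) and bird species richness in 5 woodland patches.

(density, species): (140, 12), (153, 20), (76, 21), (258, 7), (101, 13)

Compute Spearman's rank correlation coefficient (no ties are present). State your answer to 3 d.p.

Rank density: 3, 4, 1, 5, 2
Rank species: 2, 4, 5, 1, 3
d = rank(density) − rank(species): 1, 0, -4, 4, -1; Σd² = 34
ρ = 1 − 6Σd² / [n(n²−1)] = 1 − 6×34 / (5×24) = 1 − 204/120 ≈ -0.700

-0.700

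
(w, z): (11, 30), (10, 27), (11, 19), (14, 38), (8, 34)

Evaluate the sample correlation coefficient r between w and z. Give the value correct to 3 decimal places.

n = 5, Σw = 54, Σz = 148, Σw² = 602, Σz² = 4590, Σwz = 1613
nΣwz − ΣwΣz = 8065 − 7992 = 73
nΣw² − (Σw)² = 3010 − 2916 = 94; nΣz² − (Σz)² = 22950 − 21904 = 1046
r = 73 / √(94 × 1046) = 73 / 313.5666 ≈ 0.233

0.233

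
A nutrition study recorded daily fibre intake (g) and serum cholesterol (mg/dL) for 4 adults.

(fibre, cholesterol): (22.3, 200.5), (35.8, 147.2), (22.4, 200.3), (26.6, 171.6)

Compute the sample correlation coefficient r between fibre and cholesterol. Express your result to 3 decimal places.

-0.972

n = 4, Σx = 107.1, Σy = 719.6, Σx² = 2988.25, Σy² = 131434.74, Σxy = 18792.19
nΣxy − ΣxΣy = 75168.76 − 77069.16 = -1900.4
nΣx² − (Σx)² = 11953 − 11470.41 = 482.59; nΣy² − (Σy)² = 525738.96 − 517824.16 = 7914.8
r = -1900.4 / √(482.59 × 7914.8) = -1900.4 / 1954.3805 ≈ -0.972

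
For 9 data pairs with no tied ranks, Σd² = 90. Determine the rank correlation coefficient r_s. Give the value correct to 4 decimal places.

ρ = 1 − 6Σd² / [n(n²−1)] = 1 − 6×90 / (9×80)
  = 1 − 540/720 = 1 − 0.75000 ≈ 0.2500

0.2500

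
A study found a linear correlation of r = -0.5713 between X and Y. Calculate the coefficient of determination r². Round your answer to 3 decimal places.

0.326

r² = (-0.5713)² = 0.326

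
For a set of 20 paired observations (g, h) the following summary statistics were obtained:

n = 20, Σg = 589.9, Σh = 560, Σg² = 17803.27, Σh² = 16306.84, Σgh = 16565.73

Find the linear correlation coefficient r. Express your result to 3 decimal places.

r = (nΣgh − ΣgΣh) / √[(nΣg² − (Σg)²)(nΣh² − (Σh)²)]
Numerator: 20×16565.73 − 589.9×560 = 970.6
Denominator: √[(356065.4 − 347982.01)(326136.8 − 313600)] = √[8083.39 × 12536.8] = 10066.7693
r = 970.6 / 10066.7693 ≈ 0.096

0.096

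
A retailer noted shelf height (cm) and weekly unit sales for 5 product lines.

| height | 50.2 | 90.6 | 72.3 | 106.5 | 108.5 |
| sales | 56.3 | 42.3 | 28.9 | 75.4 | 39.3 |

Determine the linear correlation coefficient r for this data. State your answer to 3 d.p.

0.173

n = 5, Σx = 428.1, Σy = 242.2, Σx² = 39070.19, Σy² = 13023.84, Σxy = 21042.26
nΣxy − ΣxΣy = 105211.3 − 103685.82 = 1525.48
nΣx² − (Σx)² = 195350.95 − 183269.61 = 12081.34; nΣy² − (Σy)² = 65119.2 − 58660.84 = 6458.36
r = 1525.48 / √(12081.34 × 6458.36) = 1525.48 / 8833.2125 ≈ 0.173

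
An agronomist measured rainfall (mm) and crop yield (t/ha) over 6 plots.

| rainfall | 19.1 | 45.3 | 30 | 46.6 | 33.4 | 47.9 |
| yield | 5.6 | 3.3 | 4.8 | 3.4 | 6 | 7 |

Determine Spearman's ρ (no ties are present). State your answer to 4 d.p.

0.0857

Rank rainfall: 1, 4, 2, 5, 3, 6
Rank yield: 4, 1, 3, 2, 5, 6
d = rank(rainfall) − rank(yield): -3, 3, -1, 3, -2, 0; Σd² = 32
ρ = 1 − 6Σd² / [n(n²−1)] = 1 − 6×32 / (6×35) = 1 − 192/210 ≈ 0.0857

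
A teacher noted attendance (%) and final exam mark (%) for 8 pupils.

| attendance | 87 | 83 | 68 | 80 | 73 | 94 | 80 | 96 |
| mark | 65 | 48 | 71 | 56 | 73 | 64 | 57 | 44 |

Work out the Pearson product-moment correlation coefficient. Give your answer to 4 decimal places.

-0.5985

n = 8, Σx = 661, Σy = 478, Σx² = 55263, Σy² = 29316, Σxy = 39076
nΣxy − ΣxΣy = 312608 − 315958 = -3350
nΣx² − (Σx)² = 442104 − 436921 = 5183; nΣy² − (Σy)² = 234528 − 228484 = 6044
r = -3350 / √(5183 × 6044) = -3350 / 5596.9681 ≈ -0.5985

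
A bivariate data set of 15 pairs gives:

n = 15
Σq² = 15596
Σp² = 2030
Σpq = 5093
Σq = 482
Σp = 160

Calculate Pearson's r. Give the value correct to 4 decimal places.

r = (nΣpq − ΣpΣq) / √[(nΣp² − (Σp)²)(nΣq² − (Σq)²)]
Numerator: 15×5093 − 160×482 = -725
Denominator: √[(30450 − 25600)(233940 − 232324)] = √[4850 × 1616] = 2799.5714
r = -725 / 2799.5714 ≈ -0.2590

-0.2590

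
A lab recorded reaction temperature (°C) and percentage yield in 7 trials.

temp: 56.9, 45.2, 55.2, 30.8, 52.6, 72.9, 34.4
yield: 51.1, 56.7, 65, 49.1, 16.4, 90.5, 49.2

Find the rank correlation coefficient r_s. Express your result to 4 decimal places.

0.6429

Rank temp: 6, 3, 5, 1, 4, 7, 2
Rank yield: 4, 5, 6, 2, 1, 7, 3
d = rank(temp) − rank(yield): 2, -2, -1, -1, 3, 0, -1; Σd² = 20
ρ = 1 − 6Σd² / [n(n²−1)] = 1 − 6×20 / (7×48) = 1 − 120/336 ≈ 0.6429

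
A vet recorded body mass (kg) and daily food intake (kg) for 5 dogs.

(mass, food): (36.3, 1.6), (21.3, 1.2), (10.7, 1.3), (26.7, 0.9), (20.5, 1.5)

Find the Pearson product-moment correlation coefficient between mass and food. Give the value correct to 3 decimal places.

0.212

n = 5, Σx = 115.5, Σy = 6.5, Σx² = 3019.01, Σy² = 8.75, Σxy = 152.33
nΣxy − ΣxΣy = 761.65 − 750.75 = 10.9
nΣx² − (Σx)² = 15095.05 − 13340.25 = 1754.8; nΣy² − (Σy)² = 43.75 − 42.25 = 1.5
r = 10.9 / √(1754.8 × 1.5) = 10.9 / 51.3050 ≈ 0.212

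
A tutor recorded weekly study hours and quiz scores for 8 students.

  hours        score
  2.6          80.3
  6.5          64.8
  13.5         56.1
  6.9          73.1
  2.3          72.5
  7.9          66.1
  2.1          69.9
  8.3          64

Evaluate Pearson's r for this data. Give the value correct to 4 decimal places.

-0.8343

n = 8, Σx = 50.1, Σy = 546.8, Σx² = 419.87, Σy² = 37745.42, Σxy = 3258.65
nΣxy − ΣxΣy = 26069.2 − 27394.68 = -1325.48
nΣx² − (Σx)² = 3358.96 − 2510.01 = 848.95; nΣy² − (Σy)² = 301963.36 − 298990.24 = 2973.12
r = -1325.48 / √(848.95 × 2973.12) = -1325.48 / 1588.7197 ≈ -0.8343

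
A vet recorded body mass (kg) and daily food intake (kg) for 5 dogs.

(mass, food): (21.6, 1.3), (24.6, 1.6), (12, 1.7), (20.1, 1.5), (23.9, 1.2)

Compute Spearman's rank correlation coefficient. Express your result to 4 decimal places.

-0.4000

Rank mass: 3, 5, 1, 2, 4
Rank food: 2, 4, 5, 3, 1
d = rank(mass) − rank(food): 1, 1, -4, -1, 3; Σd² = 28
ρ = 1 − 6Σd² / [n(n²−1)] = 1 − 6×28 / (5×24) = 1 − 168/120 ≈ -0.4000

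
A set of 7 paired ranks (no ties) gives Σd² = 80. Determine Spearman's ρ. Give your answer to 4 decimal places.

ρ = 1 − 6Σd² / [n(n²−1)] = 1 − 6×80 / (7×48)
  = 1 − 480/336 = 1 − 1.42857 ≈ -0.4286

-0.4286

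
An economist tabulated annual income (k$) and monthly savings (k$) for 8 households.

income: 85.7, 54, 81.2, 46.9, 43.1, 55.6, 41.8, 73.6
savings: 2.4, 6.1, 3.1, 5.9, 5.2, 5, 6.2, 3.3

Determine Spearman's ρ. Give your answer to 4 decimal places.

Rank income: 8, 4, 7, 3, 2, 5, 1, 6
Rank savings: 1, 7, 2, 6, 5, 4, 8, 3
d = rank(income) − rank(savings): 7, -3, 5, -3, -3, 1, -7, 3; Σd² = 160
ρ = 1 − 6Σd² / [n(n²−1)] = 1 − 6×160 / (8×63) = 1 − 960/504 ≈ -0.9048

-0.9048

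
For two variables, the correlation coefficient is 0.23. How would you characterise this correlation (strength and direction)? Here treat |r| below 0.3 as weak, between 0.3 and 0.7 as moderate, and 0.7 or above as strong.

r = 0.23 > 0 so the relationship is positive.
|r| = 0.23, which falls in the weak range.

weak positive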